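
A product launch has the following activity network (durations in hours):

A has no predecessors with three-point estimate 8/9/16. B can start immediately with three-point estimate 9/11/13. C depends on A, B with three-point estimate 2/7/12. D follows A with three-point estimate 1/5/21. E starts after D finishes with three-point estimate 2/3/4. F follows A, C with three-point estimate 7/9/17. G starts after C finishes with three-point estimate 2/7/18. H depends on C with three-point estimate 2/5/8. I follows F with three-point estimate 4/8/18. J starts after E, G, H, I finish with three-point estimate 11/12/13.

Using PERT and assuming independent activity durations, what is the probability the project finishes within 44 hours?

te_A = (8 + 4·9 + 16)/6 = 60/6 = 10; σ²_A = ((16−8)/6)² = 1.778
te_B = (9 + 4·11 + 13)/6 = 66/6 = 11; σ²_B = ((13−9)/6)² = 0.444
te_C = (2 + 4·7 + 12)/6 = 42/6 = 7; σ²_C = ((12−2)/6)² = 2.778
te_D = (1 + 4·5 + 21)/6 = 42/6 = 7; σ²_D = ((21−1)/6)² = 11.111
te_E = (2 + 4·3 + 4)/6 = 18/6 = 3; σ²_E = ((4−2)/6)² = 0.111
te_F = (7 + 4·9 + 17)/6 = 60/6 = 10; σ²_F = ((17−7)/6)² = 2.778
te_G = (2 + 4·7 + 18)/6 = 48/6 = 8; σ²_G = ((18−2)/6)² = 7.111
te_H = (2 + 4·5 + 8)/6 = 30/6 = 5; σ²_H = ((8−2)/6)² = 1.000
te_I = (4 + 4·8 + 18)/6 = 54/6 = 9; σ²_I = ((18−4)/6)² = 5.444
te_J = (11 + 4·12 + 13)/6 = 72/6 = 12; σ²_J = ((13−11)/6)² = 0.111

Forward pass:
ES_A = 0; EF_A = 10
ES_B = 0; EF_B = 11
ES_C = max(EF_A=10, EF_B=11) = 11; EF_C = 11+7 = 18
ES_D = 10; EF_D = 10+7 = 17
ES_E = 17; EF_E = 17+3 = 20
ES_F = max(EF_A=10, EF_C=18) = 18; EF_F = 18+10 = 28
ES_G = 18; EF_G = 18+8 = 26
ES_H = 18; EF_H = 18+5 = 23
ES_I = 28; EF_I = 28+9 = 37
ES_J = max(EF_E=20, EF_G=26, EF_H=23, EF_I=37) = 37; EF_J = 37+12 = 49
Expected project duration μ = 49 hours. Critical path: B → C → F → I → J.

Variance along critical path = 0.444 + 2.778 + 2.778 + 5.444 + 0.111 = 11.556; σ = √11.556 = 3.399 hours.
Z = (44 − 49) / 3.399 = -1.471
P(T ≤ 44) = Φ(-1.471) ≈ 0.071

0.071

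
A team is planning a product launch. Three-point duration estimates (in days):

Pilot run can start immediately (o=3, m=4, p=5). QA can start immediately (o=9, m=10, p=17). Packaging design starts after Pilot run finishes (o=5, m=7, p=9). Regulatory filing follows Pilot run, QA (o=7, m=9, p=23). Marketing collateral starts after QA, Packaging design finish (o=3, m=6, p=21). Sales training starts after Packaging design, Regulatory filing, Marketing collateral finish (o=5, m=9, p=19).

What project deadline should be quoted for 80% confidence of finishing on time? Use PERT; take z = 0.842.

te_Pilot run = (3 + 4·4 + 5)/6 = 24/6 = 4; σ²_Pilot run = ((5−3)/6)² = 0.111
te_QA = (9 + 4·10 + 17)/6 = 66/6 = 11; σ²_QA = ((17−9)/6)² = 1.778
te_Packaging design = (5 + 4·7 + 9)/6 = 42/6 = 7; σ²_Packaging design = ((9−5)/6)² = 0.444
te_Regulatory filing = (7 + 4·9 + 23)/6 = 66/6 = 11; σ²_Regulatory filing = ((23−7)/6)² = 7.111
te_Marketing collateral = (3 + 4·6 + 21)/6 = 48/6 = 8; σ²_Marketing collateral = ((21−3)/6)² = 9.000
te_Sales training = (5 + 4·9 + 19)/6 = 60/6 = 10; σ²_Sales training = ((19−5)/6)² = 5.444

Forward pass:
ES_Pilot run = 0; EF_Pilot run = 4
ES_QA = 0; EF_QA = 11
ES_Packaging design = 4; EF_Packaging design = 4+7 = 11
ES_Regulatory filing = max(EF_Pilot run=4, EF_QA=11) = 11; EF_Regulatory filing = 11+11 = 22
ES_Marketing collateral = max(EF_QA=11, EF_Packaging design=11) = 11; EF_Marketing collateral = 11+8 = 19
ES_Sales training = max(EF_Packaging design=11, EF_Regulatory filing=22, EF_Marketing collateral=19) = 22; EF_Sales training = 22+10 = 32
Expected project duration μ = 32 days. Critical path: QA → Regulatory filing → Sales training.

Variance along critical path = 1.778 + 7.111 + 5.444 = 14.333; σ = 3.786 days.
D = μ + z·σ = 32 + 0.842·3.786 = 35.2 days

35.2 days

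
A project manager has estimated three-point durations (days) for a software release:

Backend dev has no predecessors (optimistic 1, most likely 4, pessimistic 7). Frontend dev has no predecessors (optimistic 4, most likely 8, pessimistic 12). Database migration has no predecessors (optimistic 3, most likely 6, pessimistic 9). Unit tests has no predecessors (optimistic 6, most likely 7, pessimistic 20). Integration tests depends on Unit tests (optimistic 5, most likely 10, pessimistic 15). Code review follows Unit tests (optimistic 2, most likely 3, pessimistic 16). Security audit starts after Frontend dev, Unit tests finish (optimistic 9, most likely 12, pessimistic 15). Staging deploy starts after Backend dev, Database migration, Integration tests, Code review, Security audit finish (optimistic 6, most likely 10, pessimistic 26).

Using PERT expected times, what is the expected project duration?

33 days

te_Backend dev = (1 + 4·4 + 7)/6 = 24/6 = 4
te_Frontend dev = (4 + 4·8 + 12)/6 = 48/6 = 8
te_Database migration = (3 + 4·6 + 9)/6 = 36/6 = 6
te_Unit tests = (6 + 4·7 + 20)/6 = 54/6 = 9
te_Integration tests = (5 + 4·10 + 15)/6 = 60/6 = 10
te_Code review = (2 + 4·3 + 16)/6 = 30/6 = 5
te_Security audit = (9 + 4·12 + 15)/6 = 72/6 = 12
te_Staging deploy = (6 + 4·10 + 26)/6 = 72/6 = 12

Forward pass:
ES_Backend dev = 0; EF_Backend dev = 4
ES_Frontend dev = 0; EF_Frontend dev = 8
ES_Database migration = 0; EF_Database migration = 6
ES_Unit tests = 0; EF_Unit tests = 9
ES_Integration tests = 9; EF_Integration tests = 9+10 = 19
ES_Code review = 9; EF_Code review = 9+5 = 14
ES_Security audit = max(EF_Frontend dev=8, EF_Unit tests=9) = 9; EF_Security audit = 9+12 = 21
ES_Staging deploy = max(EF_Backend dev=4, EF_Database migration=6, EF_Integration tests=19, EF_Code review=14, EF_Security audit=21) = 21; EF_Staging deploy = 21+12 = 33
Expected project duration μ = 33 days. Critical path: Unit tests → Security audit → Staging deploy.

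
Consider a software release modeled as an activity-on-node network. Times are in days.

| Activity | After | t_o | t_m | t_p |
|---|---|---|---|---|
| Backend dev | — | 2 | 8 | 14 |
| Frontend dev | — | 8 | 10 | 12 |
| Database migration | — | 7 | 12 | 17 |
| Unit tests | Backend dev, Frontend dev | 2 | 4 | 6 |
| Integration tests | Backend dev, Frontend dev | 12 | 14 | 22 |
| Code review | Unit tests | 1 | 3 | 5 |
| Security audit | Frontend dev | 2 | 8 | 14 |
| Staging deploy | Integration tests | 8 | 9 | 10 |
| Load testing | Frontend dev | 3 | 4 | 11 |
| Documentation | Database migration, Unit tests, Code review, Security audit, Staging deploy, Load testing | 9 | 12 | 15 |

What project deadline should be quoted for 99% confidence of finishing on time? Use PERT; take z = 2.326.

50.8 days

te_Backend dev = (2 + 4·8 + 14)/6 = 48/6 = 8; σ²_Backend dev = ((14−2)/6)² = 4.000
te_Frontend dev = (8 + 4·10 + 12)/6 = 60/6 = 10; σ²_Frontend dev = ((12−8)/6)² = 0.444
te_Database migration = (7 + 4·12 + 17)/6 = 72/6 = 12; σ²_Database migration = ((17−7)/6)² = 2.778
te_Unit tests = (2 + 4·4 + 6)/6 = 24/6 = 4; σ²_Unit tests = ((6−2)/6)² = 0.444
te_Integration tests = (12 + 4·14 + 22)/6 = 90/6 = 15; σ²_Integration tests = ((22−12)/6)² = 2.778
te_Code review = (1 + 4·3 + 5)/6 = 18/6 = 3; σ²_Code review = ((5−1)/6)² = 0.444
te_Security audit = (2 + 4·8 + 14)/6 = 48/6 = 8; σ²_Security audit = ((14−2)/6)² = 4.000
te_Staging deploy = (8 + 4·9 + 10)/6 = 54/6 = 9; σ²_Staging deploy = ((10−8)/6)² = 0.111
te_Load testing = (3 + 4·4 + 11)/6 = 30/6 = 5; σ²_Load testing = ((11−3)/6)² = 1.778
te_Documentation = (9 + 4·12 + 15)/6 = 72/6 = 12; σ²_Documentation = ((15−9)/6)² = 1.000

Forward pass:
ES_Backend dev = 0; EF_Backend dev = 8
ES_Frontend dev = 0; EF_Frontend dev = 10
ES_Database migration = 0; EF_Database migration = 12
ES_Unit tests = max(EF_Backend dev=8, EF_Frontend dev=10) = 10; EF_Unit tests = 10+4 = 14
ES_Integration tests = max(EF_Backend dev=8, EF_Frontend dev=10) = 10; EF_Integration tests = 10+15 = 25
ES_Code review = 14; EF_Code review = 14+3 = 17
ES_Security audit = 10; EF_Security audit = 10+8 = 18
ES_Staging deploy = 25; EF_Staging deploy = 25+9 = 34
ES_Load testing = 10; EF_Load testing = 10+5 = 15
ES_Documentation = max(EF_Database migration=12, EF_Unit tests=14, EF_Code review=17, EF_Security audit=18, EF_Staging deploy=34, EF_Load testing=15) = 34; EF_Documentation = 34+12 = 46
Expected project duration μ = 46 days. Critical path: Frontend dev → Integration tests → Staging deploy → Documentation.

Variance along critical path = 0.444 + 2.778 + 0.111 + 1.000 = 4.333; σ = 2.082 days.
D = μ + z·σ = 46 + 2.326·2.082 = 50.8 days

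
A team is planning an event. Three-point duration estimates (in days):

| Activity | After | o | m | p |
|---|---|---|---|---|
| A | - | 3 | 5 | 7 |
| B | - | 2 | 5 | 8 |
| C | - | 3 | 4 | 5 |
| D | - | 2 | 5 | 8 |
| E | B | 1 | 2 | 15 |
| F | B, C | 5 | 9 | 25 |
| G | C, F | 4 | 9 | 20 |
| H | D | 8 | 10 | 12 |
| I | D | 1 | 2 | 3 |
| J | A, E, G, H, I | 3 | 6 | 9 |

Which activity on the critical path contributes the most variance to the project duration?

te_A = (3 + 4·5 + 7)/6 = 30/6 = 5; σ²_A = ((7−3)/6)² = 0.444
te_B = (2 + 4·5 + 8)/6 = 30/6 = 5; σ²_B = ((8−2)/6)² = 1.000
te_C = (3 + 4·4 + 5)/6 = 24/6 = 4; σ²_C = ((5−3)/6)² = 0.111
te_D = (2 + 4·5 + 8)/6 = 30/6 = 5; σ²_D = ((8−2)/6)² = 1.000
te_E = (1 + 4·2 + 15)/6 = 24/6 = 4; σ²_E = ((15−1)/6)² = 5.444
te_F = (5 + 4·9 + 25)/6 = 66/6 = 11; σ²_F = ((25−5)/6)² = 11.111
te_G = (4 + 4·9 + 20)/6 = 60/6 = 10; σ²_G = ((20−4)/6)² = 7.111
te_H = (8 + 4·10 + 12)/6 = 60/6 = 10; σ²_H = ((12−8)/6)² = 0.444
te_I = (1 + 4·2 + 3)/6 = 12/6 = 2; σ²_I = ((3−1)/6)² = 0.111
te_J = (3 + 4·6 + 9)/6 = 36/6 = 6; σ²_J = ((9−3)/6)² = 1.000

Forward pass:
ES_A = 0; EF_A = 5
ES_B = 0; EF_B = 5
ES_C = 0; EF_C = 4
ES_D = 0; EF_D = 5
ES_E = 5; EF_E = 5+4 = 9
ES_F = max(EF_B=5, EF_C=4) = 5; EF_F = 5+11 = 16
ES_G = max(EF_C=4, EF_F=16) = 16; EF_G = 16+10 = 26
ES_H = 5; EF_H = 5+10 = 15
ES_I = 5; EF_I = 5+2 = 7
ES_J = max(EF_A=5, EF_E=9, EF_G=26, EF_H=15, EF_I=7) = 26; EF_J = 26+6 = 32
Expected project duration μ = 32 days. Critical path: B → F → G → J.

Variances on critical path: σ²_B=1.000, σ²_F=11.111, σ²_G=7.111, σ²_J=1.000.
Largest is σ²_F = 11.111.

F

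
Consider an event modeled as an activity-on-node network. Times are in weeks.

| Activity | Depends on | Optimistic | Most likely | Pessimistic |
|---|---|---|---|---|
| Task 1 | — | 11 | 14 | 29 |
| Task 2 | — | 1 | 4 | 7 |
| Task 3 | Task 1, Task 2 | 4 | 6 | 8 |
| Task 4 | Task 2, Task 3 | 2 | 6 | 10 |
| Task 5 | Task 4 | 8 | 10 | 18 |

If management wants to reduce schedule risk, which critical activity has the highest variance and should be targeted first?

te_Task 1 = (11 + 4·14 + 29)/6 = 96/6 = 16; σ²_Task 1 = ((29−11)/6)² = 9.000
te_Task 2 = (1 + 4·4 + 7)/6 = 24/6 = 4; σ²_Task 2 = ((7−1)/6)² = 1.000
te_Task 3 = (4 + 4·6 + 8)/6 = 36/6 = 6; σ²_Task 3 = ((8−4)/6)² = 0.444
te_Task 4 = (2 + 4·6 + 10)/6 = 36/6 = 6; σ²_Task 4 = ((10−2)/6)² = 1.778
te_Task 5 = (8 + 4·10 + 18)/6 = 66/6 = 11; σ²_Task 5 = ((18−8)/6)² = 2.778

Forward pass:
ES_Task 1 = 0; EF_Task 1 = 16
ES_Task 2 = 0; EF_Task 2 = 4
ES_Task 3 = max(EF_Task 1=16, EF_Task 2=4) = 16; EF_Task 3 = 16+6 = 22
ES_Task 4 = max(EF_Task 2=4, EF_Task 3=22) = 22; EF_Task 4 = 22+6 = 28
ES_Task 5 = 28; EF_Task 5 = 28+11 = 39
Expected project duration μ = 39 weeks. Critical path: Task 1 → Task 3 → Task 4 → Task 5.

Variances on critical path: σ²_Task 1=9.000, σ²_Task 3=0.444, σ²_Task 4=1.778, σ²_Task 5=2.778.
Largest is σ²_Task 1 = 9.000.

Task 1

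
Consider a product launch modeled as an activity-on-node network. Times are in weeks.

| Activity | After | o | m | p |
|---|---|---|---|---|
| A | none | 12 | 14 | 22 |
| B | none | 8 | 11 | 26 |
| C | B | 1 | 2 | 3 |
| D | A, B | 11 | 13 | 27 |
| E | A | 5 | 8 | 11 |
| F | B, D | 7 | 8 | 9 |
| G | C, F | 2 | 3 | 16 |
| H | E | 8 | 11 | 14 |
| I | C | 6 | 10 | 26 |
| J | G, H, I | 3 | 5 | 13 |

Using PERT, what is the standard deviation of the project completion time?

te_A = (12 + 4·14 + 22)/6 = 90/6 = 15; σ²_A = ((22−12)/6)² = 2.778
te_B = (8 + 4·11 + 26)/6 = 78/6 = 13; σ²_B = ((26−8)/6)² = 9.000
te_C = (1 + 4·2 + 3)/6 = 12/6 = 2; σ²_C = ((3−1)/6)² = 0.111
te_D = (11 + 4·13 + 27)/6 = 90/6 = 15; σ²_D = ((27−11)/6)² = 7.111
te_E = (5 + 4·8 + 11)/6 = 48/6 = 8; σ²_E = ((11−5)/6)² = 1.000
te_F = (7 + 4·8 + 9)/6 = 48/6 = 8; σ²_F = ((9−7)/6)² = 0.111
te_G = (2 + 4·3 + 16)/6 = 30/6 = 5; σ²_G = ((16−2)/6)² = 5.444
te_H = (8 + 4·11 + 14)/6 = 66/6 = 11; σ²_H = ((14−8)/6)² = 1.000
te_I = (6 + 4·10 + 26)/6 = 72/6 = 12; σ²_I = ((26−6)/6)² = 11.111
te_J = (3 + 4·5 + 13)/6 = 36/6 = 6; σ²_J = ((13−3)/6)² = 2.778

Forward pass:
ES_A = 0; EF_A = 15
ES_B = 0; EF_B = 13
ES_C = 13; EF_C = 13+2 = 15
ES_D = max(EF_A=15, EF_B=13) = 15; EF_D = 15+15 = 30
ES_E = 15; EF_E = 15+8 = 23
ES_F = max(EF_B=13, EF_D=30) = 30; EF_F = 30+8 = 38
ES_G = max(EF_C=15, EF_F=38) = 38; EF_G = 38+5 = 43
ES_H = 23; EF_H = 23+11 = 34
ES_I = 15; EF_I = 15+12 = 27
ES_J = max(EF_G=43, EF_H=34, EF_I=27) = 43; EF_J = 43+6 = 49
Expected project duration μ = 49 weeks. Critical path: A → D → F → G → J.

Variance along critical path = 2.778 + 7.111 + 0.111 + 5.444 + 2.778 = 18.222
σ = √18.222 = 4.269 weeks

4.27 weeks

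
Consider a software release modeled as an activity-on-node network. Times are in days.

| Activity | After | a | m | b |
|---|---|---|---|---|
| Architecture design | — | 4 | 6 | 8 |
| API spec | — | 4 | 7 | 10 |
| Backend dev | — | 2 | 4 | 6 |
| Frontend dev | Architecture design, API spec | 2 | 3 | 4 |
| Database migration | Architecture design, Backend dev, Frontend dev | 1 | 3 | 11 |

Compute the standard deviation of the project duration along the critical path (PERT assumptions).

1.97 days

te_Architecture design = (4 + 4·6 + 8)/6 = 36/6 = 6; σ²_Architecture design = ((8−4)/6)² = 0.444
te_API spec = (4 + 4·7 + 10)/6 = 42/6 = 7; σ²_API spec = ((10−4)/6)² = 1.000
te_Backend dev = (2 + 4·4 + 6)/6 = 24/6 = 4; σ²_Backend dev = ((6−2)/6)² = 0.444
te_Frontend dev = (2 + 4·3 + 4)/6 = 18/6 = 3; σ²_Frontend dev = ((4−2)/6)² = 0.111
te_Database migration = (1 + 4·3 + 11)/6 = 24/6 = 4; σ²_Database migration = ((11−1)/6)² = 2.778

Forward pass:
ES_Architecture design = 0; EF_Architecture design = 6
ES_API spec = 0; EF_API spec = 7
ES_Backend dev = 0; EF_Backend dev = 4
ES_Frontend dev = max(EF_Architecture design=6, EF_API spec=7) = 7; EF_Frontend dev = 7+3 = 10
ES_Database migration = max(EF_Architecture design=6, EF_Backend dev=4, EF_Frontend dev=10) = 10; EF_Database migration = 10+4 = 14
Expected project duration μ = 14 days. Critical path: API spec → Frontend dev → Database migration.

Variance along critical path = 1.000 + 0.111 + 2.778 = 3.889
σ = √3.889 = 1.972 days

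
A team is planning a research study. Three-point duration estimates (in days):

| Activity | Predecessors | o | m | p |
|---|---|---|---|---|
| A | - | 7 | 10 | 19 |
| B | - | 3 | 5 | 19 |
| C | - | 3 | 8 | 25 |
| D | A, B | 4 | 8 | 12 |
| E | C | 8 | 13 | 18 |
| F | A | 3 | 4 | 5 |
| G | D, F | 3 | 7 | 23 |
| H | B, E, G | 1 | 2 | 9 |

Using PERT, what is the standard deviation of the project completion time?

te_A = (7 + 4·10 + 19)/6 = 66/6 = 11; σ²_A = ((19−7)/6)² = 4.000
te_B = (3 + 4·5 + 19)/6 = 42/6 = 7; σ²_B = ((19−3)/6)² = 7.111
te_C = (3 + 4·8 + 25)/6 = 60/6 = 10; σ²_C = ((25−3)/6)² = 13.444
te_D = (4 + 4·8 + 12)/6 = 48/6 = 8; σ²_D = ((12−4)/6)² = 1.778
te_E = (8 + 4·13 + 18)/6 = 78/6 = 13; σ²_E = ((18−8)/6)² = 2.778
te_F = (3 + 4·4 + 5)/6 = 24/6 = 4; σ²_F = ((5−3)/6)² = 0.111
te_G = (3 + 4·7 + 23)/6 = 54/6 = 9; σ²_G = ((23−3)/6)² = 11.111
te_H = (1 + 4·2 + 9)/6 = 18/6 = 3; σ²_H = ((9−1)/6)² = 1.778

Forward pass:
ES_A = 0; EF_A = 11
ES_B = 0; EF_B = 7
ES_C = 0; EF_C = 10
ES_D = max(EF_A=11, EF_B=7) = 11; EF_D = 11+8 = 19
ES_E = 10; EF_E = 10+13 = 23
ES_F = 11; EF_F = 11+4 = 15
ES_G = max(EF_D=19, EF_F=15) = 19; EF_G = 19+9 = 28
ES_H = max(EF_B=7, EF_E=23, EF_G=28) = 28; EF_H = 28+3 = 31
Expected project duration μ = 31 days. Critical path: A → D → G → H.

Variance along critical path = 4.000 + 1.778 + 11.111 + 1.778 = 18.667
σ = √18.667 = 4.320 days

4.32 days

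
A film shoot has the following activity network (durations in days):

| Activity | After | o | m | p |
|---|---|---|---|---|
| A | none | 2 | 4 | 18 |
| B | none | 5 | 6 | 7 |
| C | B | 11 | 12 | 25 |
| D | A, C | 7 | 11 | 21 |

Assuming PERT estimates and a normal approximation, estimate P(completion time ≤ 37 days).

0.934

te_A = (2 + 4·4 + 18)/6 = 36/6 = 6; σ²_A = ((18−2)/6)² = 7.111
te_B = (5 + 4·6 + 7)/6 = 36/6 = 6; σ²_B = ((7−5)/6)² = 0.111
te_C = (11 + 4·12 + 25)/6 = 84/6 = 14; σ²_C = ((25−11)/6)² = 5.444
te_D = (7 + 4·11 + 21)/6 = 72/6 = 12; σ²_D = ((21−7)/6)² = 5.444

Forward pass:
ES_A = 0; EF_A = 6
ES_B = 0; EF_B = 6
ES_C = 6; EF_C = 6+14 = 20
ES_D = max(EF_A=6, EF_C=20) = 20; EF_D = 20+12 = 32
Expected project duration μ = 32 days. Critical path: B → C → D.

Variance along critical path = 0.111 + 5.444 + 5.444 = 11.000; σ = √11.000 = 3.317 days.
Z = (37 − 32) / 3.317 = 1.508
P(T ≤ 37) = Φ(1.508) ≈ 0.934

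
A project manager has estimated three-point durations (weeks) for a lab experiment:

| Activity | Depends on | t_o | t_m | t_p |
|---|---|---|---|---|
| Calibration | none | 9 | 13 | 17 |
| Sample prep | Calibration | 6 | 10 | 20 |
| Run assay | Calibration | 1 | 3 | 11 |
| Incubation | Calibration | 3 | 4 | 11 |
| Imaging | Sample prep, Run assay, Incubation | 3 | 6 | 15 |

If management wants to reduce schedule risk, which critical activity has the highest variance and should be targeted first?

te_Calibration = (9 + 4·13 + 17)/6 = 78/6 = 13; σ²_Calibration = ((17−9)/6)² = 1.778
te_Sample prep = (6 + 4·10 + 20)/6 = 66/6 = 11; σ²_Sample prep = ((20−6)/6)² = 5.444
te_Run assay = (1 + 4·3 + 11)/6 = 24/6 = 4; σ²_Run assay = ((11−1)/6)² = 2.778
te_Incubation = (3 + 4·4 + 11)/6 = 30/6 = 5; σ²_Incubation = ((11−3)/6)² = 1.778
te_Imaging = (3 + 4·6 + 15)/6 = 42/6 = 7; σ²_Imaging = ((15−3)/6)² = 4.000

Forward pass:
ES_Calibration = 0; EF_Calibration = 13
ES_Sample prep = 13; EF_Sample prep = 13+11 = 24
ES_Run assay = 13; EF_Run assay = 13+4 = 17
ES_Incubation = 13; EF_Incubation = 13+5 = 18
ES_Imaging = max(EF_Sample prep=24, EF_Run assay=17, EF_Incubation=18) = 24; EF_Imaging = 24+7 = 31
Expected project duration μ = 31 weeks. Critical path: Calibration → Sample prep → Imaging.

Variances on critical path: σ²_Calibration=1.778, σ²_Sample prep=5.444, σ²_Imaging=4.000.
Largest is σ²_Sample prep = 5.444.

Sample prep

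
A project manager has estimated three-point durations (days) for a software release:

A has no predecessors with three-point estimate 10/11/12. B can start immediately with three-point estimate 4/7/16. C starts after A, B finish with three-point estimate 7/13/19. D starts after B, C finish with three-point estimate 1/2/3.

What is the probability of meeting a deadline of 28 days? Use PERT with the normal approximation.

0.835

te_A = (10 + 4·11 + 12)/6 = 66/6 = 11; σ²_A = ((12−10)/6)² = 0.111
te_B = (4 + 4·7 + 16)/6 = 48/6 = 8; σ²_B = ((16−4)/6)² = 4.000
te_C = (7 + 4·13 + 19)/6 = 78/6 = 13; σ²_C = ((19−7)/6)² = 4.000
te_D = (1 + 4·2 + 3)/6 = 12/6 = 2; σ²_D = ((3−1)/6)² = 0.111

Forward pass:
ES_A = 0; EF_A = 11
ES_B = 0; EF_B = 8
ES_C = max(EF_A=11, EF_B=8) = 11; EF_C = 11+13 = 24
ES_D = max(EF_B=8, EF_C=24) = 24; EF_D = 24+2 = 26
Expected project duration μ = 26 days. Critical path: A → C → D.

Variance along critical path = 0.111 + 4.000 + 0.111 = 4.222; σ = √4.222 = 2.055 days.
Z = (28 − 26) / 2.055 = 0.973
P(T ≤ 28) = Φ(0.973) ≈ 0.835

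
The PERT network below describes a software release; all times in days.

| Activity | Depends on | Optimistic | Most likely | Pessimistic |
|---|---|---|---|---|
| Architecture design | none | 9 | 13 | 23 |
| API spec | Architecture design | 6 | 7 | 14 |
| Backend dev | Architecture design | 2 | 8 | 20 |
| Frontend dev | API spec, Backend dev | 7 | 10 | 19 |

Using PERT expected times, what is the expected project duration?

34 days

te_Architecture design = (9 + 4·13 + 23)/6 = 84/6 = 14
te_API spec = (6 + 4·7 + 14)/6 = 48/6 = 8
te_Backend dev = (2 + 4·8 + 20)/6 = 54/6 = 9
te_Frontend dev = (7 + 4·10 + 19)/6 = 66/6 = 11

Forward pass:
ES_Architecture design = 0; EF_Architecture design = 14
ES_API spec = 14; EF_API spec = 14+8 = 22
ES_Backend dev = 14; EF_Backend dev = 14+9 = 23
ES_Frontend dev = max(EF_API spec=22, EF_Backend dev=23) = 23; EF_Frontend dev = 23+11 = 34
Expected project duration μ = 34 days. Critical path: Architecture design → Backend dev → Frontend dev.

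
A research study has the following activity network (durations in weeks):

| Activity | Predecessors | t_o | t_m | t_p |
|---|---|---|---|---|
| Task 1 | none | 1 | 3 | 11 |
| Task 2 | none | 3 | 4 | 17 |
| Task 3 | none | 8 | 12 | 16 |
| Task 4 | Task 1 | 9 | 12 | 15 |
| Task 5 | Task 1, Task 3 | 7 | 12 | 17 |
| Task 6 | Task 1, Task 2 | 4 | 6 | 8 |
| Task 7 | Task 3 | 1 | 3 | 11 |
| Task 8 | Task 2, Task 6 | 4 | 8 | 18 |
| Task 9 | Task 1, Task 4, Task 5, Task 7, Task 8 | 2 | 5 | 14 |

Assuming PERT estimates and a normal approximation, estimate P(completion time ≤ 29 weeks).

0.366

te_Task 1 = (1 + 4·3 + 11)/6 = 24/6 = 4; σ²_Task 1 = ((11−1)/6)² = 2.778
te_Task 2 = (3 + 4·4 + 17)/6 = 36/6 = 6; σ²_Task 2 = ((17−3)/6)² = 5.444
te_Task 3 = (8 + 4·12 + 16)/6 = 72/6 = 12; σ²_Task 3 = ((16−8)/6)² = 1.778
te_Task 4 = (9 + 4·12 + 15)/6 = 72/6 = 12; σ²_Task 4 = ((15−9)/6)² = 1.000
te_Task 5 = (7 + 4·12 + 17)/6 = 72/6 = 12; σ²_Task 5 = ((17−7)/6)² = 2.778
te_Task 6 = (4 + 4·6 + 8)/6 = 36/6 = 6; σ²_Task 6 = ((8−4)/6)² = 0.444
te_Task 7 = (1 + 4·3 + 11)/6 = 24/6 = 4; σ²_Task 7 = ((11−1)/6)² = 2.778
te_Task 8 = (4 + 4·8 + 18)/6 = 54/6 = 9; σ²_Task 8 = ((18−4)/6)² = 5.444
te_Task 9 = (2 + 4·5 + 14)/6 = 36/6 = 6; σ²_Task 9 = ((14−2)/6)² = 4.000

Forward pass:
ES_Task 1 = 0; EF_Task 1 = 4
ES_Task 2 = 0; EF_Task 2 = 6
ES_Task 3 = 0; EF_Task 3 = 12
ES_Task 4 = 4; EF_Task 4 = 4+12 = 16
ES_Task 5 = max(EF_Task 1=4, EF_Task 3=12) = 12; EF_Task 5 = 12+12 = 24
ES_Task 6 = max(EF_Task 1=4, EF_Task 2=6) = 6; EF_Task 6 = 6+6 = 12
ES_Task 7 = 12; EF_Task 7 = 12+4 = 16
ES_Task 8 = max(EF_Task 2=6, EF_Task 6=12) = 12; EF_Task 8 = 12+9 = 21
ES_Task 9 = max(EF_Task 1=4, EF_Task 4=16, EF_Task 5=24, EF_Task 7=16, EF_Task 8=21) = 24; EF_Task 9 = 24+6 = 30
Expected project duration μ = 30 weeks. Critical path: Task 3 → Task 5 → Task 9.

Variance along critical path = 1.778 + 2.778 + 4.000 = 8.556; σ = √8.556 = 2.925 weeks.
Z = (29 − 30) / 2.925 = -0.342
P(T ≤ 29) = Φ(-0.342) ≈ 0.366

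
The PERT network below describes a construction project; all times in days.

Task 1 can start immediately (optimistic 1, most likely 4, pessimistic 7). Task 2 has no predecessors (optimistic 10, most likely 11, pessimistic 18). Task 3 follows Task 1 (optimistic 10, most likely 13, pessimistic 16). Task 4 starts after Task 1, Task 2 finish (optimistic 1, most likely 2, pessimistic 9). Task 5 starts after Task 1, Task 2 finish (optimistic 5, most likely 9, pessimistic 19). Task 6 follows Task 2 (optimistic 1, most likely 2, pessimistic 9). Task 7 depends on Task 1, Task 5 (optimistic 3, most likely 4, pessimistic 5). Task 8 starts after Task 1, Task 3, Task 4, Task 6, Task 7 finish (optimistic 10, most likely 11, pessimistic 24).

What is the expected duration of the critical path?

39 days

te_Task 1 = (1 + 4·4 + 7)/6 = 24/6 = 4
te_Task 2 = (10 + 4·11 + 18)/6 = 72/6 = 12
te_Task 3 = (10 + 4·13 + 16)/6 = 78/6 = 13
te_Task 4 = (1 + 4·2 + 9)/6 = 18/6 = 3
te_Task 5 = (5 + 4·9 + 19)/6 = 60/6 = 10
te_Task 6 = (1 + 4·2 + 9)/6 = 18/6 = 3
te_Task 7 = (3 + 4·4 + 5)/6 = 24/6 = 4
te_Task 8 = (10 + 4·11 + 24)/6 = 78/6 = 13

Forward pass:
ES_Task 1 = 0; EF_Task 1 = 4
ES_Task 2 = 0; EF_Task 2 = 12
ES_Task 3 = 4; EF_Task 3 = 4+13 = 17
ES_Task 4 = max(EF_Task 1=4, EF_Task 2=12) = 12; EF_Task 4 = 12+3 = 15
ES_Task 5 = max(EF_Task 1=4, EF_Task 2=12) = 12; EF_Task 5 = 12+10 = 22
ES_Task 6 = 12; EF_Task 6 = 12+3 = 15
ES_Task 7 = max(EF_Task 1=4, EF_Task 5=22) = 22; EF_Task 7 = 22+4 = 26
ES_Task 8 = max(EF_Task 1=4, EF_Task 3=17, EF_Task 4=15, EF_Task 6=15, EF_Task 7=26) = 26; EF_Task 8 = 26+13 = 39
Expected project duration μ = 39 days. Critical path: Task 2 → Task 5 → Task 7 → Task 8.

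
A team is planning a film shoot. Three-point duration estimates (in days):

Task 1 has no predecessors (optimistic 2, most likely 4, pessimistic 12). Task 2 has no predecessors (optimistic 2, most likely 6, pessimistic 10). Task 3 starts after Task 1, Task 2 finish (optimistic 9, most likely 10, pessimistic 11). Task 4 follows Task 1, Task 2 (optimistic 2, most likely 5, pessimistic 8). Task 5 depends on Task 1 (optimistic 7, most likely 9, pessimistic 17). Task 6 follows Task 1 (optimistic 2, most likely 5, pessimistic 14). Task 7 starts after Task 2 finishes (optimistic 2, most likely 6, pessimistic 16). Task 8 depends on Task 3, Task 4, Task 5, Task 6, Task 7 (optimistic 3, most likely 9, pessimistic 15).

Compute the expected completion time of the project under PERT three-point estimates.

25 days

te_Task 1 = (2 + 4·4 + 12)/6 = 30/6 = 5
te_Task 2 = (2 + 4·6 + 10)/6 = 36/6 = 6
te_Task 3 = (9 + 4·10 + 11)/6 = 60/6 = 10
te_Task 4 = (2 + 4·5 + 8)/6 = 30/6 = 5
te_Task 5 = (7 + 4·9 + 17)/6 = 60/6 = 10
te_Task 6 = (2 + 4·5 + 14)/6 = 36/6 = 6
te_Task 7 = (2 + 4·6 + 16)/6 = 42/6 = 7
te_Task 8 = (3 + 4·9 + 15)/6 = 54/6 = 9

Forward pass:
ES_Task 1 = 0; EF_Task 1 = 5
ES_Task 2 = 0; EF_Task 2 = 6
ES_Task 3 = max(EF_Task 1=5, EF_Task 2=6) = 6; EF_Task 3 = 6+10 = 16
ES_Task 4 = max(EF_Task 1=5, EF_Task 2=6) = 6; EF_Task 4 = 6+5 = 11
ES_Task 5 = 5; EF_Task 5 = 5+10 = 15
ES_Task 6 = 5; EF_Task 6 = 5+6 = 11
ES_Task 7 = 6; EF_Task 7 = 6+7 = 13
ES_Task 8 = max(EF_Task 3=16, EF_Task 4=11, EF_Task 5=15, EF_Task 6=11, EF_Task 7=13) = 16; EF_Task 8 = 16+9 = 25
Expected project duration μ = 25 days. Critical path: Task 2 → Task 3 → Task 8.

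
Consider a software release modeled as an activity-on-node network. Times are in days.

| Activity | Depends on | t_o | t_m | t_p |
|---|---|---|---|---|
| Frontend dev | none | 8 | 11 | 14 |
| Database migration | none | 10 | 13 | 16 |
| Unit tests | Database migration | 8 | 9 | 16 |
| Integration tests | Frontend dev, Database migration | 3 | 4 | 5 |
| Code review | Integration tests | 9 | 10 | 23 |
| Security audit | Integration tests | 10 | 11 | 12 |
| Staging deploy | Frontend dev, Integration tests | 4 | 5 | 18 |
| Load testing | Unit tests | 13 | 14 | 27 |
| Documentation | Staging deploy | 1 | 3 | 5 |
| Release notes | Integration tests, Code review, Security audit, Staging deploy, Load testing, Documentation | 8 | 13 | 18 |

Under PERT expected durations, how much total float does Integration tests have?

te_Frontend dev = (8 + 4·11 + 14)/6 = 66/6 = 11
te_Database migration = (10 + 4·13 + 16)/6 = 78/6 = 13
te_Unit tests = (8 + 4·9 + 16)/6 = 60/6 = 10
te_Integration tests = (3 + 4·4 + 5)/6 = 24/6 = 4
te_Code review = (9 + 4·10 + 23)/6 = 72/6 = 12
te_Security audit = (10 + 4·11 + 12)/6 = 66/6 = 11
te_Staging deploy = (4 + 4·5 + 18)/6 = 42/6 = 7
te_Load testing = (13 + 4·14 + 27)/6 = 96/6 = 16
te_Documentation = (1 + 4·3 + 5)/6 = 18/6 = 3
te_Release notes = (8 + 4·13 + 18)/6 = 78/6 = 13

Forward pass:
ES_Frontend dev = 0; EF_Frontend dev = 11
ES_Database migration = 0; EF_Database migration = 13
ES_Unit tests = 13; EF_Unit tests = 13+10 = 23
ES_Integration tests = max(EF_Frontend dev=11, EF_Database migration=13) = 13; EF_Integration tests = 13+4 = 17
ES_Code review = 17; EF_Code review = 17+12 = 29
ES_Security audit = 17; EF_Security audit = 17+11 = 28
ES_Staging deploy = max(EF_Frontend dev=11, EF_Integration tests=17) = 17; EF_Staging deploy = 17+7 = 24
ES_Load testing = 23; EF_Load testing = 23+16 = 39
ES_Documentation = 24; EF_Documentation = 24+3 = 27
ES_Release notes = max(EF_Integration tests=17, EF_Code review=29, EF_Security audit=28, EF_Staging deploy=24, EF_Load testing=39, EF_Documentation=27) = 39; EF_Release notes = 39+13 = 52
Expected project duration μ = 52 days. Critical path: Database migration → Unit tests → Load testing → Release notes.

Backward pass:
LF_Release notes = 52; LS_Release notes = 52−13 = 39
LF_Documentation = LS_Release notes = 39; LS_Documentation = 39−3 = 36
LF_Load testing = LS_Release notes = 39; LS_Load testing = 39−16 = 23
LF_Staging deploy = min(LS_Documentation=36, LS_Release notes=39) = 36; LS_Staging deploy = 36−7 = 29
LF_Security audit = LS_Release notes = 39; LS_Security audit = 39−11 = 28
LF_Code review = LS_Release notes = 39; LS_Code review = 39−12 = 27
LF_Integration tests = min(LS_Code review=27, LS_Security audit=28, LS_Staging deploy=29, LS_Release notes=39) = 27; LS_Integration tests = 27−4 = 23
LF_Unit tests = LS_Load testing = 23; LS_Unit tests = 23−10 = 13
LF_Database migration = min(LS_Unit tests=13, LS_Integration tests=23) = 13; LS_Database migration = 13−13 = 0
LF_Frontend dev = min(LS_Integration tests=23, LS_Staging deploy=29) = 23; LS_Frontend dev = 23−11 = 12
Slack_Integration tests = LS_Integration tests − ES_Integration tests = 23 − 13 = 10

10 days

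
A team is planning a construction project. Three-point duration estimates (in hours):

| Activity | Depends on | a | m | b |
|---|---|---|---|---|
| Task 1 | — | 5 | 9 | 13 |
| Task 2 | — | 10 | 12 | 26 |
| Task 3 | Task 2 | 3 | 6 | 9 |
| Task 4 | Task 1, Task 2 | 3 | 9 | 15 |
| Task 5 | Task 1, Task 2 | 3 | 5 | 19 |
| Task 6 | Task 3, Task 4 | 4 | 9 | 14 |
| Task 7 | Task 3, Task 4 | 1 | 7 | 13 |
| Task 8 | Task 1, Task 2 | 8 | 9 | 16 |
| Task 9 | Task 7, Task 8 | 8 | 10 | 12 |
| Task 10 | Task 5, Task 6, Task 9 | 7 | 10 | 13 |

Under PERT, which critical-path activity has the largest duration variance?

te_Task 1 = (5 + 4·9 + 13)/6 = 54/6 = 9; σ²_Task 1 = ((13−5)/6)² = 1.778
te_Task 2 = (10 + 4·12 + 26)/6 = 84/6 = 14; σ²_Task 2 = ((26−10)/6)² = 7.111
te_Task 3 = (3 + 4·6 + 9)/6 = 36/6 = 6; σ²_Task 3 = ((9−3)/6)² = 1.000
te_Task 4 = (3 + 4·9 + 15)/6 = 54/6 = 9; σ²_Task 4 = ((15−3)/6)² = 4.000
te_Task 5 = (3 + 4·5 + 19)/6 = 42/6 = 7; σ²_Task 5 = ((19−3)/6)² = 7.111
te_Task 6 = (4 + 4·9 + 14)/6 = 54/6 = 9; σ²_Task 6 = ((14−4)/6)² = 2.778
te_Task 7 = (1 + 4·7 + 13)/6 = 42/6 = 7; σ²_Task 7 = ((13−1)/6)² = 4.000
te_Task 8 = (8 + 4·9 + 16)/6 = 60/6 = 10; σ²_Task 8 = ((16−8)/6)² = 1.778
te_Task 9 = (8 + 4·10 + 12)/6 = 60/6 = 10; σ²_Task 9 = ((12−8)/6)² = 0.444
te_Task 10 = (7 + 4·10 + 13)/6 = 60/6 = 10; σ²_Task 10 = ((13−7)/6)² = 1.000

Forward pass:
ES_Task 1 = 0; EF_Task 1 = 9
ES_Task 2 = 0; EF_Task 2 = 14
ES_Task 3 = 14; EF_Task 3 = 14+6 = 20
ES_Task 4 = max(EF_Task 1=9, EF_Task 2=14) = 14; EF_Task 4 = 14+9 = 23
ES_Task 5 = max(EF_Task 1=9, EF_Task 2=14) = 14; EF_Task 5 = 14+7 = 21
ES_Task 6 = max(EF_Task 3=20, EF_Task 4=23) = 23; EF_Task 6 = 23+9 = 32
ES_Task 7 = max(EF_Task 3=20, EF_Task 4=23) = 23; EF_Task 7 = 23+7 = 30
ES_Task 8 = max(EF_Task 1=9, EF_Task 2=14) = 14; EF_Task 8 = 14+10 = 24
ES_Task 9 = max(EF_Task 7=30, EF_Task 8=24) = 30; EF_Task 9 = 30+10 = 40
ES_Task 10 = max(EF_Task 5=21, EF_Task 6=32, EF_Task 9=40) = 40; EF_Task 10 = 40+10 = 50
Expected project duration μ = 50 hours. Critical path: Task 2 → Task 4 → Task 7 → Task 9 → Task 10.

Variances on critical path: σ²_Task 2=7.111, σ²_Task 4=4.000, σ²_Task 7=4.000, σ²_Task 9=0.444, σ²_Task 10=1.000.
Largest is σ²_Task 2 = 7.111.

Task 2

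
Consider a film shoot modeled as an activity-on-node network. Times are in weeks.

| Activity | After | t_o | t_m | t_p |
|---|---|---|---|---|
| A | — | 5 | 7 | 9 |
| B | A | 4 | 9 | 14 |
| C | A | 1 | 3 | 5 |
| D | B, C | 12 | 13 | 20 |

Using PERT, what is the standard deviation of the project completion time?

te_A = (5 + 4·7 + 9)/6 = 42/6 = 7; σ²_A = ((9−5)/6)² = 0.444
te_B = (4 + 4·9 + 14)/6 = 54/6 = 9; σ²_B = ((14−4)/6)² = 2.778
te_C = (1 + 4·3 + 5)/6 = 18/6 = 3; σ²_C = ((5−1)/6)² = 0.444
te_D = (12 + 4·13 + 20)/6 = 84/6 = 14; σ²_D = ((20−12)/6)² = 1.778

Forward pass:
ES_A = 0; EF_A = 7
ES_B = 7; EF_B = 7+9 = 16
ES_C = 7; EF_C = 7+3 = 10
ES_D = max(EF_B=16, EF_C=10) = 16; EF_D = 16+14 = 30
Expected project duration μ = 30 weeks. Critical path: A → B → D.

Variance along critical path = 0.444 + 2.778 + 1.778 = 5.000
σ = √5.000 = 2.236 weeks

2.24 weeks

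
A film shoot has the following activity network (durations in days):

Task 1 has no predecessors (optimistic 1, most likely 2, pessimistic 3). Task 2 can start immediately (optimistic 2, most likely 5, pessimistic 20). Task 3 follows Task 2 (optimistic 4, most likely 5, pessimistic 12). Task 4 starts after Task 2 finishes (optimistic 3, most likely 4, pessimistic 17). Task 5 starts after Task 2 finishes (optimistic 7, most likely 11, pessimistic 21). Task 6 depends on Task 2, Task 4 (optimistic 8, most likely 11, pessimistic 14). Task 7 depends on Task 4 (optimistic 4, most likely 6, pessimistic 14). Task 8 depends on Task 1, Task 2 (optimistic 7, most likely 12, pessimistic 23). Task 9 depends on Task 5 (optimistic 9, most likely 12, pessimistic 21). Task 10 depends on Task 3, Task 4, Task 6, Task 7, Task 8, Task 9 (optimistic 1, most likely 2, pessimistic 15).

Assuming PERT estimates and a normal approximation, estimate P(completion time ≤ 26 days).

0.020

te_Task 1 = (1 + 4·2 + 3)/6 = 12/6 = 2; σ²_Task 1 = ((3−1)/6)² = 0.111
te_Task 2 = (2 + 4·5 + 20)/6 = 42/6 = 7; σ²_Task 2 = ((20−2)/6)² = 9.000
te_Task 3 = (4 + 4·5 + 12)/6 = 36/6 = 6; σ²_Task 3 = ((12−4)/6)² = 1.778
te_Task 4 = (3 + 4·4 + 17)/6 = 36/6 = 6; σ²_Task 4 = ((17−3)/6)² = 5.444
te_Task 5 = (7 + 4·11 + 21)/6 = 72/6 = 12; σ²_Task 5 = ((21−7)/6)² = 5.444
te_Task 6 = (8 + 4·11 + 14)/6 = 66/6 = 11; σ²_Task 6 = ((14−8)/6)² = 1.000
te_Task 7 = (4 + 4·6 + 14)/6 = 42/6 = 7; σ²_Task 7 = ((14−4)/6)² = 2.778
te_Task 8 = (7 + 4·12 + 23)/6 = 78/6 = 13; σ²_Task 8 = ((23−7)/6)² = 7.111
te_Task 9 = (9 + 4·12 + 21)/6 = 78/6 = 13; σ²_Task 9 = ((21−9)/6)² = 4.000
te_Task 10 = (1 + 4·2 + 15)/6 = 24/6 = 4; σ²_Task 10 = ((15−1)/6)² = 5.444

Forward pass:
ES_Task 1 = 0; EF_Task 1 = 2
ES_Task 2 = 0; EF_Task 2 = 7
ES_Task 3 = 7; EF_Task 3 = 7+6 = 13
ES_Task 4 = 7; EF_Task 4 = 7+6 = 13
ES_Task 5 = 7; EF_Task 5 = 7+12 = 19
ES_Task 6 = max(EF_Task 2=7, EF_Task 4=13) = 13; EF_Task 6 = 13+11 = 24
ES_Task 7 = 13; EF_Task 7 = 13+7 = 20
ES_Task 8 = max(EF_Task 1=2, EF_Task 2=7) = 7; EF_Task 8 = 7+13 = 20
ES_Task 9 = 19; EF_Task 9 = 19+13 = 32
ES_Task 10 = max(EF_Task 3=13, EF_Task 4=13, EF_Task 6=24, EF_Task 7=20, EF_Task 8=20, EF_Task 9=32) = 32; EF_Task 10 = 32+4 = 36
Expected project duration μ = 36 days. Critical path: Task 2 → Task 5 → Task 9 → Task 10.

Variance along critical path = 9.000 + 5.444 + 4.000 + 5.444 = 23.889; σ = √23.889 = 4.888 days.
Z = (26 − 36) / 4.888 = -2.046
P(T ≤ 26) = Φ(-2.046) ≈ 0.020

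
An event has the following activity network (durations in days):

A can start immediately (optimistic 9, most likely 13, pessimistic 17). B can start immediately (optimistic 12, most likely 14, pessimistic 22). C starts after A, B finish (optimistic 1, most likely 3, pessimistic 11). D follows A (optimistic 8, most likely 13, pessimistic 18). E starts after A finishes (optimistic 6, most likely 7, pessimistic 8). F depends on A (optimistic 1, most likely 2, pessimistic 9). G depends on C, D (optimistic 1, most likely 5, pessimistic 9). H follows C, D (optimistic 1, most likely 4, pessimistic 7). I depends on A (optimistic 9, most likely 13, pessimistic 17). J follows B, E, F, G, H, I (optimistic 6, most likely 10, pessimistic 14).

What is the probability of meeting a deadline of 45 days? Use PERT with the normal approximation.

te_A = (9 + 4·13 + 17)/6 = 78/6 = 13; σ²_A = ((17−9)/6)² = 1.778
te_B = (12 + 4·14 + 22)/6 = 90/6 = 15; σ²_B = ((22−12)/6)² = 2.778
te_C = (1 + 4·3 + 11)/6 = 24/6 = 4; σ²_C = ((11−1)/6)² = 2.778
te_D = (8 + 4·13 + 18)/6 = 78/6 = 13; σ²_D = ((18−8)/6)² = 2.778
te_E = (6 + 4·7 + 8)/6 = 42/6 = 7; σ²_E = ((8−6)/6)² = 0.111
te_F = (1 + 4·2 + 9)/6 = 18/6 = 3; σ²_F = ((9−1)/6)² = 1.778
te_G = (1 + 4·5 + 9)/6 = 30/6 = 5; σ²_G = ((9−1)/6)² = 1.778
te_H = (1 + 4·4 + 7)/6 = 24/6 = 4; σ²_H = ((7−1)/6)² = 1.000
te_I = (9 + 4·13 + 17)/6 = 78/6 = 13; σ²_I = ((17−9)/6)² = 1.778
te_J = (6 + 4·10 + 14)/6 = 60/6 = 10; σ²_J = ((14−6)/6)² = 1.778

Forward pass:
ES_A = 0; EF_A = 13
ES_B = 0; EF_B = 15
ES_C = max(EF_A=13, EF_B=15) = 15; EF_C = 15+4 = 19
ES_D = 13; EF_D = 13+13 = 26
ES_E = 13; EF_E = 13+7 = 20
ES_F = 13; EF_F = 13+3 = 16
ES_G = max(EF_C=19, EF_D=26) = 26; EF_G = 26+5 = 31
ES_H = max(EF_C=19, EF_D=26) = 26; EF_H = 26+4 = 30
ES_I = 13; EF_I = 13+13 = 26
ES_J = max(EF_B=15, EF_E=20, EF_F=16, EF_G=31, EF_H=30, EF_I=26) = 31; EF_J = 31+10 = 41
Expected project duration μ = 41 days. Critical path: A → D → G → J.

Variance along critical path = 1.778 + 2.778 + 1.778 + 1.778 = 8.111; σ = √8.111 = 2.848 days.
Z = (45 − 41) / 2.848 = 1.404
P(T ≤ 45) = Φ(1.404) ≈ 0.920

0.920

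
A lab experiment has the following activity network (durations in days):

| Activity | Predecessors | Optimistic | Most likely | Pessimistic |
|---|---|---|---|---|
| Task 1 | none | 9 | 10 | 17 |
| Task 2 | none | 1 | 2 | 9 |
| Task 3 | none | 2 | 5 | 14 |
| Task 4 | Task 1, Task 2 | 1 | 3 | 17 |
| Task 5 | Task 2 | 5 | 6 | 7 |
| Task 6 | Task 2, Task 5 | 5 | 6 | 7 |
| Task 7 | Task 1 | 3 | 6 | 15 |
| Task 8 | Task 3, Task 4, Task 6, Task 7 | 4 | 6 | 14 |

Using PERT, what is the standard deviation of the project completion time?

2.92 days

te_Task 1 = (9 + 4·10 + 17)/6 = 66/6 = 11; σ²_Task 1 = ((17−9)/6)² = 1.778
te_Task 2 = (1 + 4·2 + 9)/6 = 18/6 = 3; σ²_Task 2 = ((9−1)/6)² = 1.778
te_Task 3 = (2 + 4·5 + 14)/6 = 36/6 = 6; σ²_Task 3 = ((14−2)/6)² = 4.000
te_Task 4 = (1 + 4·3 + 17)/6 = 30/6 = 5; σ²_Task 4 = ((17−1)/6)² = 7.111
te_Task 5 = (5 + 4·6 + 7)/6 = 36/6 = 6; σ²_Task 5 = ((7−5)/6)² = 0.111
te_Task 6 = (5 + 4·6 + 7)/6 = 36/6 = 6; σ²_Task 6 = ((7−5)/6)² = 0.111
te_Task 7 = (3 + 4·6 + 15)/6 = 42/6 = 7; σ²_Task 7 = ((15−3)/6)² = 4.000
te_Task 8 = (4 + 4·6 + 14)/6 = 42/6 = 7; σ²_Task 8 = ((14−4)/6)² = 2.778

Forward pass:
ES_Task 1 = 0; EF_Task 1 = 11
ES_Task 2 = 0; EF_Task 2 = 3
ES_Task 3 = 0; EF_Task 3 = 6
ES_Task 4 = max(EF_Task 1=11, EF_Task 2=3) = 11; EF_Task 4 = 11+5 = 16
ES_Task 5 = 3; EF_Task 5 = 3+6 = 9
ES_Task 6 = max(EF_Task 2=3, EF_Task 5=9) = 9; EF_Task 6 = 9+6 = 15
ES_Task 7 = 11; EF_Task 7 = 11+7 = 18
ES_Task 8 = max(EF_Task 3=6, EF_Task 4=16, EF_Task 6=15, EF_Task 7=18) = 18; EF_Task 8 = 18+7 = 25
Expected project duration μ = 25 days. Critical path: Task 1 → Task 7 → Task 8.

Variance along critical path = 1.778 + 4.000 + 2.778 = 8.556
σ = √8.556 = 2.925 days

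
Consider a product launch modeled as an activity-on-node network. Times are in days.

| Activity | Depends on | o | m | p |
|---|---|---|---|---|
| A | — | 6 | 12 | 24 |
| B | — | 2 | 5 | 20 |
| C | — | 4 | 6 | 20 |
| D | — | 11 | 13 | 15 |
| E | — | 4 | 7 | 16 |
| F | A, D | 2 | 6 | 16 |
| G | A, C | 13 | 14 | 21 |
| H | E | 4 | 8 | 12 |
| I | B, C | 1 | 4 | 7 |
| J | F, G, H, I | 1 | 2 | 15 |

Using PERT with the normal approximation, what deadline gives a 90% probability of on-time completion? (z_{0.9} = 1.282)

37.2 days

te_A = (6 + 4·12 + 24)/6 = 78/6 = 13; σ²_A = ((24−6)/6)² = 9.000
te_B = (2 + 4·5 + 20)/6 = 42/6 = 7; σ²_B = ((20−2)/6)² = 9.000
te_C = (4 + 4·6 + 20)/6 = 48/6 = 8; σ²_C = ((20−4)/6)² = 7.111
te_D = (11 + 4·13 + 15)/6 = 78/6 = 13; σ²_D = ((15−11)/6)² = 0.444
te_E = (4 + 4·7 + 16)/6 = 48/6 = 8; σ²_E = ((16−4)/6)² = 4.000
te_F = (2 + 4·6 + 16)/6 = 42/6 = 7; σ²_F = ((16−2)/6)² = 5.444
te_G = (13 + 4·14 + 21)/6 = 90/6 = 15; σ²_G = ((21−13)/6)² = 1.778
te_H = (4 + 4·8 + 12)/6 = 48/6 = 8; σ²_H = ((12−4)/6)² = 1.778
te_I = (1 + 4·4 + 7)/6 = 24/6 = 4; σ²_I = ((7−1)/6)² = 1.000
te_J = (1 + 4·2 + 15)/6 = 24/6 = 4; σ²_J = ((15−1)/6)² = 5.444

Forward pass:
ES_A = 0; EF_A = 13
ES_B = 0; EF_B = 7
ES_C = 0; EF_C = 8
ES_D = 0; EF_D = 13
ES_E = 0; EF_E = 8
ES_F = max(EF_A=13, EF_D=13) = 13; EF_F = 13+7 = 20
ES_G = max(EF_A=13, EF_C=8) = 13; EF_G = 13+15 = 28
ES_H = 8; EF_H = 8+8 = 16
ES_I = max(EF_B=7, EF_C=8) = 8; EF_I = 8+4 = 12
ES_J = max(EF_F=20, EF_G=28, EF_H=16, EF_I=12) = 28; EF_J = 28+4 = 32
Expected project duration μ = 32 days. Critical path: A → G → J.

Variance along critical path = 9.000 + 1.778 + 5.444 = 16.222; σ = 4.028 days.
D = μ + z·σ = 32 + 1.282·4.028 = 37.2 days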